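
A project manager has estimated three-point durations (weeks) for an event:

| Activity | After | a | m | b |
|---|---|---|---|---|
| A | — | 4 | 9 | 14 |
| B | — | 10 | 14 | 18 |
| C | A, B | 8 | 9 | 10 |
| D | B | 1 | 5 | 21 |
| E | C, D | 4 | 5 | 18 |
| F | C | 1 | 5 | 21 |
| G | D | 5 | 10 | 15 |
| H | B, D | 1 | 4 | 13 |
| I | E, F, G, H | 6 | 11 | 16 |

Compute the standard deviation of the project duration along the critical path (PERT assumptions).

4.29 weeks

te_A = (4 + 4·9 + 14)/6 = 54/6 = 9; σ²_A = ((14−4)/6)² = 2.778
te_B = (10 + 4·14 + 18)/6 = 84/6 = 14; σ²_B = ((18−10)/6)² = 1.778
te_C = (8 + 4·9 + 10)/6 = 54/6 = 9; σ²_C = ((10−8)/6)² = 0.111
te_D = (1 + 4·5 + 21)/6 = 42/6 = 7; σ²_D = ((21−1)/6)² = 11.111
te_E = (4 + 4·5 + 18)/6 = 42/6 = 7; σ²_E = ((18−4)/6)² = 5.444
te_F = (1 + 4·5 + 21)/6 = 42/6 = 7; σ²_F = ((21−1)/6)² = 11.111
te_G = (5 + 4·10 + 15)/6 = 60/6 = 10; σ²_G = ((15−5)/6)² = 2.778
te_H = (1 + 4·4 + 13)/6 = 30/6 = 5; σ²_H = ((13−1)/6)² = 4.000
te_I = (6 + 4·11 + 16)/6 = 66/6 = 11; σ²_I = ((16−6)/6)² = 2.778

Forward pass:
ES_A = 0; EF_A = 9
ES_B = 0; EF_B = 14
ES_C = max(EF_A=9, EF_B=14) = 14; EF_C = 14+9 = 23
ES_D = 14; EF_D = 14+7 = 21
ES_E = max(EF_C=23, EF_D=21) = 23; EF_E = 23+7 = 30
ES_F = 23; EF_F = 23+7 = 30
ES_G = 21; EF_G = 21+10 = 31
ES_H = max(EF_B=14, EF_D=21) = 21; EF_H = 21+5 = 26
ES_I = max(EF_E=30, EF_F=30, EF_G=31, EF_H=26) = 31; EF_I = 31+11 = 42
Expected project duration μ = 42 weeks. Critical path: B → D → G → I.

Variance along critical path = 1.778 + 11.111 + 2.778 + 2.778 = 18.444
σ = √18.444 = 4.295 weeks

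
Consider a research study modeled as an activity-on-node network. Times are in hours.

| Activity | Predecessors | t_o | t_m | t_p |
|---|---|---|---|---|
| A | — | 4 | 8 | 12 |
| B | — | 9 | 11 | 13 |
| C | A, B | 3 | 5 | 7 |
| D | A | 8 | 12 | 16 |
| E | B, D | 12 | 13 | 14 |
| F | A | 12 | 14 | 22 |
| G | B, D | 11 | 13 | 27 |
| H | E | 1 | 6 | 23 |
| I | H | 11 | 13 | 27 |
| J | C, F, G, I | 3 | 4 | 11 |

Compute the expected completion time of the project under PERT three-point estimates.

61 hours

te_A = (4 + 4·8 + 12)/6 = 48/6 = 8
te_B = (9 + 4·11 + 13)/6 = 66/6 = 11
te_C = (3 + 4·5 + 7)/6 = 30/6 = 5
te_D = (8 + 4·12 + 16)/6 = 72/6 = 12
te_E = (12 + 4·13 + 14)/6 = 78/6 = 13
te_F = (12 + 4·14 + 22)/6 = 90/6 = 15
te_G = (11 + 4·13 + 27)/6 = 90/6 = 15
te_H = (1 + 4·6 + 23)/6 = 48/6 = 8
te_I = (11 + 4·13 + 27)/6 = 90/6 = 15
te_J = (3 + 4·4 + 11)/6 = 30/6 = 5

Forward pass:
ES_A = 0; EF_A = 8
ES_B = 0; EF_B = 11
ES_C = max(EF_A=8, EF_B=11) = 11; EF_C = 11+5 = 16
ES_D = 8; EF_D = 8+12 = 20
ES_E = max(EF_B=11, EF_D=20) = 20; EF_E = 20+13 = 33
ES_F = 8; EF_F = 8+15 = 23
ES_G = max(EF_B=11, EF_D=20) = 20; EF_G = 20+15 = 35
ES_H = 33; EF_H = 33+8 = 41
ES_I = 41; EF_I = 41+15 = 56
ES_J = max(EF_C=16, EF_F=23, EF_G=35, EF_I=56) = 56; EF_J = 56+5 = 61
Expected project duration μ = 61 hours. Critical path: A → D → E → H → I → J.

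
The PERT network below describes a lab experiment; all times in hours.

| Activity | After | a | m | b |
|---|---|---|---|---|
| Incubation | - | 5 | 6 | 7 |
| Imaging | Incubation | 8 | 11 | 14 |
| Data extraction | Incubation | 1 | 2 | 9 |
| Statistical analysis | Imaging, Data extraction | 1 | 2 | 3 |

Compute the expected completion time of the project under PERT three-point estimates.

te_Incubation = (5 + 4·6 + 7)/6 = 36/6 = 6
te_Imaging = (8 + 4·11 + 14)/6 = 66/6 = 11
te_Data extraction = (1 + 4·2 + 9)/6 = 18/6 = 3
te_Statistical analysis = (1 + 4·2 + 3)/6 = 12/6 = 2

Forward pass:
ES_Incubation = 0; EF_Incubation = 6
ES_Imaging = 6; EF_Imaging = 6+11 = 17
ES_Data extraction = 6; EF_Data extraction = 6+3 = 9
ES_Statistical analysis = max(EF_Imaging=17, EF_Data extraction=9) = 17; EF_Statistical analysis = 17+2 = 19
Expected project duration μ = 19 hours. Critical path: Incubation → Imaging → Statistical analysis.

19 hours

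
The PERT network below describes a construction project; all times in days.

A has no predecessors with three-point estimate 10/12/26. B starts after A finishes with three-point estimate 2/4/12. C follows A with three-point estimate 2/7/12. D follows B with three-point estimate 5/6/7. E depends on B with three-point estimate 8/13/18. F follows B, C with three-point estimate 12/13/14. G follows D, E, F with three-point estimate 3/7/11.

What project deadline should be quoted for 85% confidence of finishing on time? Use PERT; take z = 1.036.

te_A = (10 + 4·12 + 26)/6 = 84/6 = 14; σ²_A = ((26−10)/6)² = 7.111
te_B = (2 + 4·4 + 12)/6 = 30/6 = 5; σ²_B = ((12−2)/6)² = 2.778
te_C = (2 + 4·7 + 12)/6 = 42/6 = 7; σ²_C = ((12−2)/6)² = 2.778
te_D = (5 + 4·6 + 7)/6 = 36/6 = 6; σ²_D = ((7−5)/6)² = 0.111
te_E = (8 + 4·13 + 18)/6 = 78/6 = 13; σ²_E = ((18−8)/6)² = 2.778
te_F = (12 + 4·13 + 14)/6 = 78/6 = 13; σ²_F = ((14−12)/6)² = 0.111
te_G = (3 + 4·7 + 11)/6 = 42/6 = 7; σ²_G = ((11−3)/6)² = 1.778

Forward pass:
ES_A = 0; EF_A = 14
ES_B = 14; EF_B = 14+5 = 19
ES_C = 14; EF_C = 14+7 = 21
ES_D = 19; EF_D = 19+6 = 25
ES_E = 19; EF_E = 19+13 = 32
ES_F = max(EF_B=19, EF_C=21) = 21; EF_F = 21+13 = 34
ES_G = max(EF_D=25, EF_E=32, EF_F=34) = 34; EF_G = 34+7 = 41
Expected project duration μ = 41 days. Critical path: A → C → F → G.

Variance along critical path = 7.111 + 2.778 + 0.111 + 1.778 = 11.778; σ = 3.432 days.
D = μ + z·σ = 41 + 1.036·3.432 = 44.6 days

44.6 days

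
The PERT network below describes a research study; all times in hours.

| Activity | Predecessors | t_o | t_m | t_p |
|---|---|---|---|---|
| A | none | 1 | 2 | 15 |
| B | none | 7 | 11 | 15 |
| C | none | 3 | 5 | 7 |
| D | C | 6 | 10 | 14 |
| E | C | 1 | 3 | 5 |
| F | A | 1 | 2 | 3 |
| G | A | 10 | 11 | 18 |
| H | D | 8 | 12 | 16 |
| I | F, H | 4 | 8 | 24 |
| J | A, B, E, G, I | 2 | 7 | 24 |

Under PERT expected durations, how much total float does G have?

te_A = (1 + 4·2 + 15)/6 = 24/6 = 4
te_B = (7 + 4·11 + 15)/6 = 66/6 = 11
te_C = (3 + 4·5 + 7)/6 = 30/6 = 5
te_D = (6 + 4·10 + 14)/6 = 60/6 = 10
te_E = (1 + 4·3 + 5)/6 = 18/6 = 3
te_F = (1 + 4·2 + 3)/6 = 12/6 = 2
te_G = (10 + 4·11 + 18)/6 = 72/6 = 12
te_H = (8 + 4·12 + 16)/6 = 72/6 = 12
te_I = (4 + 4·8 + 24)/6 = 60/6 = 10
te_J = (2 + 4·7 + 24)/6 = 54/6 = 9

Forward pass:
ES_A = 0; EF_A = 4
ES_B = 0; EF_B = 11
ES_C = 0; EF_C = 5
ES_D = 5; EF_D = 5+10 = 15
ES_E = 5; EF_E = 5+3 = 8
ES_F = 4; EF_F = 4+2 = 6
ES_G = 4; EF_G = 4+12 = 16
ES_H = 15; EF_H = 15+12 = 27
ES_I = max(EF_F=6, EF_H=27) = 27; EF_I = 27+10 = 37
ES_J = max(EF_A=4, EF_B=11, EF_E=8, EF_G=16, EF_I=37) = 37; EF_J = 37+9 = 46
Expected project duration μ = 46 hours. Critical path: C → D → H → I → J.

Backward pass:
LF_J = 46; LS_J = 46−9 = 37
LF_I = LS_J = 37; LS_I = 37−10 = 27
LF_H = LS_I = 27; LS_H = 27−12 = 15
LF_G = LS_J = 37; LS_G = 37−12 = 25
LF_F = LS_I = 27; LS_F = 27−2 = 25
LF_E = LS_J = 37; LS_E = 37−3 = 34
LF_D = LS_H = 15; LS_D = 15−10 = 5
LF_C = min(LS_D=5, LS_E=34) = 5; LS_C = 5−5 = 0
LF_B = LS_J = 37; LS_B = 37−11 = 26
LF_A = min(LS_F=25, LS_G=25, LS_J=37) = 25; LS_A = 25−4 = 21
Slack_G = LS_G − ES_G = 25 − 4 = 21

21 hours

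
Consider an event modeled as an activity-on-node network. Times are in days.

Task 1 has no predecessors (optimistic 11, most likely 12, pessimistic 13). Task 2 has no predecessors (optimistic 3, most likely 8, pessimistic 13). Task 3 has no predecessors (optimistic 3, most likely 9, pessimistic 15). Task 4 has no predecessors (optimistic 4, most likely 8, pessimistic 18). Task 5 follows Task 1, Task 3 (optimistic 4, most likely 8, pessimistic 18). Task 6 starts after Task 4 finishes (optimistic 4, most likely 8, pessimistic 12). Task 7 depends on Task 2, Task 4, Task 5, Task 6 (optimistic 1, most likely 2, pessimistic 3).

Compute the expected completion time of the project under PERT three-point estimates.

23 days

te_Task 1 = (11 + 4·12 + 13)/6 = 72/6 = 12
te_Task 2 = (3 + 4·8 + 13)/6 = 48/6 = 8
te_Task 3 = (3 + 4·9 + 15)/6 = 54/6 = 9
te_Task 4 = (4 + 4·8 + 18)/6 = 54/6 = 9
te_Task 5 = (4 + 4·8 + 18)/6 = 54/6 = 9
te_Task 6 = (4 + 4·8 + 12)/6 = 48/6 = 8
te_Task 7 = (1 + 4·2 + 3)/6 = 12/6 = 2

Forward pass:
ES_Task 1 = 0; EF_Task 1 = 12
ES_Task 2 = 0; EF_Task 2 = 8
ES_Task 3 = 0; EF_Task 3 = 9
ES_Task 4 = 0; EF_Task 4 = 9
ES_Task 5 = max(EF_Task 1=12, EF_Task 3=9) = 12; EF_Task 5 = 12+9 = 21
ES_Task 6 = 9; EF_Task 6 = 9+8 = 17
ES_Task 7 = max(EF_Task 2=8, EF_Task 4=9, EF_Task 5=21, EF_Task 6=17) = 21; EF_Task 7 = 21+2 = 23
Expected project duration μ = 23 days. Critical path: Task 1 → Task 5 → Task 7.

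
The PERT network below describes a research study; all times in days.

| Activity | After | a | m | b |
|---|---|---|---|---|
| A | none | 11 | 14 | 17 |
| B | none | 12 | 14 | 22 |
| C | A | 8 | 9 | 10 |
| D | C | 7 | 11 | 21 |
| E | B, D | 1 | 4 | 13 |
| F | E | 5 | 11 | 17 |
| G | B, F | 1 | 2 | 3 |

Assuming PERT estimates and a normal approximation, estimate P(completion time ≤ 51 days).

te_A = (11 + 4·14 + 17)/6 = 84/6 = 14; σ²_A = ((17−11)/6)² = 1.000
te_B = (12 + 4·14 + 22)/6 = 90/6 = 15; σ²_B = ((22−12)/6)² = 2.778
te_C = (8 + 4·9 + 10)/6 = 54/6 = 9; σ²_C = ((10−8)/6)² = 0.111
te_D = (7 + 4·11 + 21)/6 = 72/6 = 12; σ²_D = ((21−7)/6)² = 5.444
te_E = (1 + 4·4 + 13)/6 = 30/6 = 5; σ²_E = ((13−1)/6)² = 4.000
te_F = (5 + 4·11 + 17)/6 = 66/6 = 11; σ²_F = ((17−5)/6)² = 4.000
te_G = (1 + 4·2 + 3)/6 = 12/6 = 2; σ²_G = ((3−1)/6)² = 0.111

Forward pass:
ES_A = 0; EF_A = 14
ES_B = 0; EF_B = 15
ES_C = 14; EF_C = 14+9 = 23
ES_D = 23; EF_D = 23+12 = 35
ES_E = max(EF_B=15, EF_D=35) = 35; EF_E = 35+5 = 40
ES_F = 40; EF_F = 40+11 = 51
ES_G = max(EF_B=15, EF_F=51) = 51; EF_G = 51+2 = 53
Expected project duration μ = 53 days. Critical path: A → C → D → E → F → G.

Variance along critical path = 1.000 + 0.111 + 5.444 + 4.000 + 4.000 + 0.111 = 14.667; σ = √14.667 = 3.830 days.
Z = (51 − 53) / 3.830 = -0.522
P(T ≤ 51) = Φ(-0.522) ≈ 0.301

0.301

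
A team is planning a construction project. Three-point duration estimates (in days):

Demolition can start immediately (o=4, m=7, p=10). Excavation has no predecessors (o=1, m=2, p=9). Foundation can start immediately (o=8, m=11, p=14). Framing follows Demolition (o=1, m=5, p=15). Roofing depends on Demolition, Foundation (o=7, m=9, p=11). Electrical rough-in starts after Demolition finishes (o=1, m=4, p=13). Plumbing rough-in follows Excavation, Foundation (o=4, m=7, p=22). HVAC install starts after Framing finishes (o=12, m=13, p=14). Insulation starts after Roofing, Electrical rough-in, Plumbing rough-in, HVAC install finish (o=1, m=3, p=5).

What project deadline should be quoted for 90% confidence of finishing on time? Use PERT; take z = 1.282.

32.4 days

te_Demolition = (4 + 4·7 + 10)/6 = 42/6 = 7; σ²_Demolition = ((10−4)/6)² = 1.000
te_Excavation = (1 + 4·2 + 9)/6 = 18/6 = 3; σ²_Excavation = ((9−1)/6)² = 1.778
te_Foundation = (8 + 4·11 + 14)/6 = 66/6 = 11; σ²_Foundation = ((14−8)/6)² = 1.000
te_Framing = (1 + 4·5 + 15)/6 = 36/6 = 6; σ²_Framing = ((15−1)/6)² = 5.444
te_Roofing = (7 + 4·9 + 11)/6 = 54/6 = 9; σ²_Roofing = ((11−7)/6)² = 0.444
te_Electrical rough-in = (1 + 4·4 + 13)/6 = 30/6 = 5; σ²_Electrical rough-in = ((13−1)/6)² = 4.000
te_Plumbing rough-in = (4 + 4·7 + 22)/6 = 54/6 = 9; σ²_Plumbing rough-in = ((22−4)/6)² = 9.000
te_HVAC install = (12 + 4·13 + 14)/6 = 78/6 = 13; σ²_HVAC install = ((14−12)/6)² = 0.111
te_Insulation = (1 + 4·3 + 5)/6 = 18/6 = 3; σ²_Insulation = ((5−1)/6)² = 0.444

Forward pass:
ES_Demolition = 0; EF_Demolition = 7
ES_Excavation = 0; EF_Excavation = 3
ES_Foundation = 0; EF_Foundation = 11
ES_Framing = 7; EF_Framing = 7+6 = 13
ES_Roofing = max(EF_Demolition=7, EF_Foundation=11) = 11; EF_Roofing = 11+9 = 20
ES_Electrical rough-in = 7; EF_Electrical rough-in = 7+5 = 12
ES_Plumbing rough-in = max(EF_Excavation=3, EF_Foundation=11) = 11; EF_Plumbing rough-in = 11+9 = 20
ES_HVAC install = 13; EF_HVAC install = 13+13 = 26
ES_Insulation = max(EF_Roofing=20, EF_Electrical rough-in=12, EF_Plumbing rough-in=20, EF_HVAC install=26) = 26; EF_Insulation = 26+3 = 29
Expected project duration μ = 29 days. Critical path: Demolition → Framing → HVAC install → Insulation.

Variance along critical path = 1.000 + 5.444 + 0.111 + 0.444 = 7.000; σ = 2.646 days.
D = μ + z·σ = 29 + 1.282·2.646 = 32.4 days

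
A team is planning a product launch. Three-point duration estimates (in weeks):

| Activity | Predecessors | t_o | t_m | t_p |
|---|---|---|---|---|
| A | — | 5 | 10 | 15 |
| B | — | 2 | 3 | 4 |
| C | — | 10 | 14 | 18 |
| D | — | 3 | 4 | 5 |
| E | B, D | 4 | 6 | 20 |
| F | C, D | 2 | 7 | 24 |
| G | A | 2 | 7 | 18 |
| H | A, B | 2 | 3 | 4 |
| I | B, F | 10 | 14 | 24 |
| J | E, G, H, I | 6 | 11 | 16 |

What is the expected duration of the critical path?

te_A = (5 + 4·10 + 15)/6 = 60/6 = 10
te_B = (2 + 4·3 + 4)/6 = 18/6 = 3
te_C = (10 + 4·14 + 18)/6 = 84/6 = 14
te_D = (3 + 4·4 + 5)/6 = 24/6 = 4
te_E = (4 + 4·6 + 20)/6 = 48/6 = 8
te_F = (2 + 4·7 + 24)/6 = 54/6 = 9
te_G = (2 + 4·7 + 18)/6 = 48/6 = 8
te_H = (2 + 4·3 + 4)/6 = 18/6 = 3
te_I = (10 + 4·14 + 24)/6 = 90/6 = 15
te_J = (6 + 4·11 + 16)/6 = 66/6 = 11

Forward pass:
ES_A = 0; EF_A = 10
ES_B = 0; EF_B = 3
ES_C = 0; EF_C = 14
ES_D = 0; EF_D = 4
ES_E = max(EF_B=3, EF_D=4) = 4; EF_E = 4+8 = 12
ES_F = max(EF_C=14, EF_D=4) = 14; EF_F = 14+9 = 23
ES_G = 10; EF_G = 10+8 = 18
ES_H = max(EF_A=10, EF_B=3) = 10; EF_H = 10+3 = 13
ES_I = max(EF_B=3, EF_F=23) = 23; EF_I = 23+15 = 38
ES_J = max(EF_E=12, EF_G=18, EF_H=13, EF_I=38) = 38; EF_J = 38+11 = 49
Expected project duration μ = 49 weeks. Critical path: C → F → I → J.

49 weeks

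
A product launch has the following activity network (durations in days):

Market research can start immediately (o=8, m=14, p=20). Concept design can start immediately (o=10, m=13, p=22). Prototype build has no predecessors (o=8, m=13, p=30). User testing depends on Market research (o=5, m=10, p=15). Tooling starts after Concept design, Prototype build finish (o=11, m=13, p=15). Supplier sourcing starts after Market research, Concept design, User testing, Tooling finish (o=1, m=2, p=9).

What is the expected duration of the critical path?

31 days

te_Market research = (8 + 4·14 + 20)/6 = 84/6 = 14
te_Concept design = (10 + 4·13 + 22)/6 = 84/6 = 14
te_Prototype build = (8 + 4·13 + 30)/6 = 90/6 = 15
te_User testing = (5 + 4·10 + 15)/6 = 60/6 = 10
te_Tooling = (11 + 4·13 + 15)/6 = 78/6 = 13
te_Supplier sourcing = (1 + 4·2 + 9)/6 = 18/6 = 3

Forward pass:
ES_Market research = 0; EF_Market research = 14
ES_Concept design = 0; EF_Concept design = 14
ES_Prototype build = 0; EF_Prototype build = 15
ES_User testing = 14; EF_User testing = 14+10 = 24
ES_Tooling = max(EF_Concept design=14, EF_Prototype build=15) = 15; EF_Tooling = 15+13 = 28
ES_Supplier sourcing = max(EF_Market research=14, EF_Concept design=14, EF_User testing=24, EF_Tooling=28) = 28; EF_Supplier sourcing = 28+3 = 31
Expected project duration μ = 31 days. Critical path: Prototype build → Tooling → Supplier sourcing.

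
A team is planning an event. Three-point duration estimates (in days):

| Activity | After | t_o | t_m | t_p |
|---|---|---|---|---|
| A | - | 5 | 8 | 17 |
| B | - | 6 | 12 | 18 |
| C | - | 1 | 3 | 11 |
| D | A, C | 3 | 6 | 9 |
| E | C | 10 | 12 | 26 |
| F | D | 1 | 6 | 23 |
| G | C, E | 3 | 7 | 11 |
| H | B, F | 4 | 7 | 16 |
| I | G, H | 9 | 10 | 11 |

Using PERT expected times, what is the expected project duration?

41 days

te_A = (5 + 4·8 + 17)/6 = 54/6 = 9
te_B = (6 + 4·12 + 18)/6 = 72/6 = 12
te_C = (1 + 4·3 + 11)/6 = 24/6 = 4
te_D = (3 + 4·6 + 9)/6 = 36/6 = 6
te_E = (10 + 4·12 + 26)/6 = 84/6 = 14
te_F = (1 + 4·6 + 23)/6 = 48/6 = 8
te_G = (3 + 4·7 + 11)/6 = 42/6 = 7
te_H = (4 + 4·7 + 16)/6 = 48/6 = 8
te_I = (9 + 4·10 + 11)/6 = 60/6 = 10

Forward pass:
ES_A = 0; EF_A = 9
ES_B = 0; EF_B = 12
ES_C = 0; EF_C = 4
ES_D = max(EF_A=9, EF_C=4) = 9; EF_D = 9+6 = 15
ES_E = 4; EF_E = 4+14 = 18
ES_F = 15; EF_F = 15+8 = 23
ES_G = max(EF_C=4, EF_E=18) = 18; EF_G = 18+7 = 25
ES_H = max(EF_B=12, EF_F=23) = 23; EF_H = 23+8 = 31
ES_I = max(EF_G=25, EF_H=31) = 31; EF_I = 31+10 = 41
Expected project duration μ = 41 days. Critical path: A → D → F → H → I.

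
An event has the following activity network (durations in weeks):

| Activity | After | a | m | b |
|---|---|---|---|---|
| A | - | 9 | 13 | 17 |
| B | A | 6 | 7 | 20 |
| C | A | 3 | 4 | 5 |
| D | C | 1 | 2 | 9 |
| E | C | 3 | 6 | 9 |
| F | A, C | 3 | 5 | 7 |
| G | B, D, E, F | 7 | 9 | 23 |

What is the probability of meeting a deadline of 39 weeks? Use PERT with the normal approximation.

te_A = (9 + 4·13 + 17)/6 = 78/6 = 13; σ²_A = ((17−9)/6)² = 1.778
te_B = (6 + 4·7 + 20)/6 = 54/6 = 9; σ²_B = ((20−6)/6)² = 5.444
te_C = (3 + 4·4 + 5)/6 = 24/6 = 4; σ²_C = ((5−3)/6)² = 0.111
te_D = (1 + 4·2 + 9)/6 = 18/6 = 3; σ²_D = ((9−1)/6)² = 1.778
te_E = (3 + 4·6 + 9)/6 = 36/6 = 6; σ²_E = ((9−3)/6)² = 1.000
te_F = (3 + 4·5 + 7)/6 = 30/6 = 5; σ²_F = ((7−3)/6)² = 0.444
te_G = (7 + 4·9 + 23)/6 = 66/6 = 11; σ²_G = ((23−7)/6)² = 7.111

Forward pass:
ES_A = 0; EF_A = 13
ES_B = 13; EF_B = 13+9 = 22
ES_C = 13; EF_C = 13+4 = 17
ES_D = 17; EF_D = 17+3 = 20
ES_E = 17; EF_E = 17+6 = 23
ES_F = max(EF_A=13, EF_C=17) = 17; EF_F = 17+5 = 22
ES_G = max(EF_B=22, EF_D=20, EF_E=23, EF_F=22) = 23; EF_G = 23+11 = 34
Expected project duration μ = 34 weeks. Critical path: A → C → E → G.

Variance along critical path = 1.778 + 0.111 + 1.000 + 7.111 = 10.000; σ = √10.000 = 3.162 weeks.
Z = (39 − 34) / 3.162 = 1.581
P(T ≤ 39) = Φ(1.581) ≈ 0.943

0.943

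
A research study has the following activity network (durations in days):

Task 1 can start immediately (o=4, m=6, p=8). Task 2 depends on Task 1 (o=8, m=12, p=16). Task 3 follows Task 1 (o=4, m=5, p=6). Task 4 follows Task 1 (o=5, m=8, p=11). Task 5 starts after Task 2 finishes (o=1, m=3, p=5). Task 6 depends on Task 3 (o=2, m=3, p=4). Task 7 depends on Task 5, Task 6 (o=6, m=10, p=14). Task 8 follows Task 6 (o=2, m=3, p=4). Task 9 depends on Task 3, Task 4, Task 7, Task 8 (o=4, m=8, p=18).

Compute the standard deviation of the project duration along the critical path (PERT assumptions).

te_Task 1 = (4 + 4·6 + 8)/6 = 36/6 = 6; σ²_Task 1 = ((8−4)/6)² = 0.444
te_Task 2 = (8 + 4·12 + 16)/6 = 72/6 = 12; σ²_Task 2 = ((16−8)/6)² = 1.778
te_Task 3 = (4 + 4·5 + 6)/6 = 30/6 = 5; σ²_Task 3 = ((6−4)/6)² = 0.111
te_Task 4 = (5 + 4·8 + 11)/6 = 48/6 = 8; σ²_Task 4 = ((11−5)/6)² = 1.000
te_Task 5 = (1 + 4·3 + 5)/6 = 18/6 = 3; σ²_Task 5 = ((5−1)/6)² = 0.444
te_Task 6 = (2 + 4·3 + 4)/6 = 18/6 = 3; σ²_Task 6 = ((4−2)/6)² = 0.111
te_Task 7 = (6 + 4·10 + 14)/6 = 60/6 = 10; σ²_Task 7 = ((14−6)/6)² = 1.778
te_Task 8 = (2 + 4·3 + 4)/6 = 18/6 = 3; σ²_Task 8 = ((4−2)/6)² = 0.111
te_Task 9 = (4 + 4·8 + 18)/6 = 54/6 = 9; σ²_Task 9 = ((18−4)/6)² = 5.444

Forward pass:
ES_Task 1 = 0; EF_Task 1 = 6
ES_Task 2 = 6; EF_Task 2 = 6+12 = 18
ES_Task 3 = 6; EF_Task 3 = 6+5 = 11
ES_Task 4 = 6; EF_Task 4 = 6+8 = 14
ES_Task 5 = 18; EF_Task 5 = 18+3 = 21
ES_Task 6 = 11; EF_Task 6 = 11+3 = 14
ES_Task 7 = max(EF_Task 5=21, EF_Task 6=14) = 21; EF_Task 7 = 21+10 = 31
ES_Task 8 = 14; EF_Task 8 = 14+3 = 17
ES_Task 9 = max(EF_Task 3=11, EF_Task 4=14, EF_Task 7=31, EF_Task 8=17) = 31; EF_Task 9 = 31+9 = 40
Expected project duration μ = 40 days. Critical path: Task 1 → Task 2 → Task 5 → Task 7 → Task 9.

Variance along critical path = 0.444 + 1.778 + 0.444 + 1.778 + 5.444 = 9.889
σ = √9.889 = 3.145 days

3.14 days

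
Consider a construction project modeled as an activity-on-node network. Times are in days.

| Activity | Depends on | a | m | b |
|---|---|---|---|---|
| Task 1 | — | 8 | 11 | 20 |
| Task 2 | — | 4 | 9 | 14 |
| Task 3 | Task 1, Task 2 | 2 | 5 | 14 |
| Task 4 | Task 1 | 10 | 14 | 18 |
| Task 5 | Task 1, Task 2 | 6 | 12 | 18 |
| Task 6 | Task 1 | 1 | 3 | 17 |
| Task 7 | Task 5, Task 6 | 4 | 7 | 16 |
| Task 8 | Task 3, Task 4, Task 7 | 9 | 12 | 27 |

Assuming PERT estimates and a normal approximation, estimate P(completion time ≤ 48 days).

te_Task 1 = (8 + 4·11 + 20)/6 = 72/6 = 12; σ²_Task 1 = ((20−8)/6)² = 4.000
te_Task 2 = (4 + 4·9 + 14)/6 = 54/6 = 9; σ²_Task 2 = ((14−4)/6)² = 2.778
te_Task 3 = (2 + 4·5 + 14)/6 = 36/6 = 6; σ²_Task 3 = ((14−2)/6)² = 4.000
te_Task 4 = (10 + 4·14 + 18)/6 = 84/6 = 14; σ²_Task 4 = ((18−10)/6)² = 1.778
te_Task 5 = (6 + 4·12 + 18)/6 = 72/6 = 12; σ²_Task 5 = ((18−6)/6)² = 4.000
te_Task 6 = (1 + 4·3 + 17)/6 = 30/6 = 5; σ²_Task 6 = ((17−1)/6)² = 7.111
te_Task 7 = (4 + 4·7 + 16)/6 = 48/6 = 8; σ²_Task 7 = ((16−4)/6)² = 4.000
te_Task 8 = (9 + 4·12 + 27)/6 = 84/6 = 14; σ²_Task 8 = ((27−9)/6)² = 9.000

Forward pass:
ES_Task 1 = 0; EF_Task 1 = 12
ES_Task 2 = 0; EF_Task 2 = 9
ES_Task 3 = max(EF_Task 1=12, EF_Task 2=9) = 12; EF_Task 3 = 12+6 = 18
ES_Task 4 = 12; EF_Task 4 = 12+14 = 26
ES_Task 5 = max(EF_Task 1=12, EF_Task 2=9) = 12; EF_Task 5 = 12+12 = 24
ES_Task 6 = 12; EF_Task 6 = 12+5 = 17
ES_Task 7 = max(EF_Task 5=24, EF_Task 6=17) = 24; EF_Task 7 = 24+8 = 32
ES_Task 8 = max(EF_Task 3=18, EF_Task 4=26, EF_Task 7=32) = 32; EF_Task 8 = 32+14 = 46
Expected project duration μ = 46 days. Critical path: Task 1 → Task 5 → Task 7 → Task 8.

Variance along critical path = 4.000 + 4.000 + 4.000 + 9.000 = 21.000; σ = √21.000 = 4.583 days.
Z = (48 − 46) / 4.583 = 0.436
P(T ≤ 48) = Φ(0.436) ≈ 0.669

0.669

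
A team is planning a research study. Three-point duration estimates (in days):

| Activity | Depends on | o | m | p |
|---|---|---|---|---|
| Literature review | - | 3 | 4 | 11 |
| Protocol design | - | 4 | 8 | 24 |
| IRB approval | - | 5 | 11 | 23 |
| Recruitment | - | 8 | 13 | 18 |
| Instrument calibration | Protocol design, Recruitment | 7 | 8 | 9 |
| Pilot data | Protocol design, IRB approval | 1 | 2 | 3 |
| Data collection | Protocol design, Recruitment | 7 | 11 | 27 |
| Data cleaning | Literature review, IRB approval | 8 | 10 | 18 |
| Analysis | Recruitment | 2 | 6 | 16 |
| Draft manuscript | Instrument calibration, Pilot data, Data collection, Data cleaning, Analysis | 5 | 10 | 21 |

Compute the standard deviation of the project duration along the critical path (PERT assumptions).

4.58 days

te_Literature review = (3 + 4·4 + 11)/6 = 30/6 = 5; σ²_Literature review = ((11−3)/6)² = 1.778
te_Protocol design = (4 + 4·8 + 24)/6 = 60/6 = 10; σ²_Protocol design = ((24−4)/6)² = 11.111
te_IRB approval = (5 + 4·11 + 23)/6 = 72/6 = 12; σ²_IRB approval = ((23−5)/6)² = 9.000
te_Recruitment = (8 + 4·13 + 18)/6 = 78/6 = 13; σ²_Recruitment = ((18−8)/6)² = 2.778
te_Instrument calibration = (7 + 4·8 + 9)/6 = 48/6 = 8; σ²_Instrument calibration = ((9−7)/6)² = 0.111
te_Pilot data = (1 + 4·2 + 3)/6 = 12/6 = 2; σ²_Pilot data = ((3−1)/6)² = 0.111
te_Data collection = (7 + 4·11 + 27)/6 = 78/6 = 13; σ²_Data collection = ((27−7)/6)² = 11.111
te_Data cleaning = (8 + 4·10 + 18)/6 = 66/6 = 11; σ²_Data cleaning = ((18−8)/6)² = 2.778
te_Analysis = (2 + 4·6 + 16)/6 = 42/6 = 7; σ²_Analysis = ((16−2)/6)² = 5.444
te_Draft manuscript = (5 + 4·10 + 21)/6 = 66/6 = 11; σ²_Draft manuscript = ((21−5)/6)² = 7.111

Forward pass:
ES_Literature review = 0; EF_Literature review = 5
ES_Protocol design = 0; EF_Protocol design = 10
ES_IRB approval = 0; EF_IRB approval = 12
ES_Recruitment = 0; EF_Recruitment = 13
ES_Instrument calibration = max(EF_Protocol design=10, EF_Recruitment=13) = 13; EF_Instrument calibration = 13+8 = 21
ES_Pilot data = max(EF_Protocol design=10, EF_IRB approval=12) = 12; EF_Pilot data = 12+2 = 14
ES_Data collection = max(EF_Protocol design=10, EF_Recruitment=13) = 13; EF_Data collection = 13+13 = 26
ES_Data cleaning = max(EF_Literature review=5, EF_IRB approval=12) = 12; EF_Data cleaning = 12+11 = 23
ES_Analysis = 13; EF_Analysis = 13+7 = 20
ES_Draft manuscript = max(EF_Instrument calibration=21, EF_Pilot data=14, EF_Data collection=26, EF_Data cleaning=23, EF_Analysis=20) = 26; EF_Draft manuscript = 26+11 = 37
Expected project duration μ = 37 days. Critical path: Recruitment → Data collection → Draft manuscript.

Variance along critical path = 2.778 + 11.111 + 7.111 = 21.000
σ = √21.000 = 4.583 days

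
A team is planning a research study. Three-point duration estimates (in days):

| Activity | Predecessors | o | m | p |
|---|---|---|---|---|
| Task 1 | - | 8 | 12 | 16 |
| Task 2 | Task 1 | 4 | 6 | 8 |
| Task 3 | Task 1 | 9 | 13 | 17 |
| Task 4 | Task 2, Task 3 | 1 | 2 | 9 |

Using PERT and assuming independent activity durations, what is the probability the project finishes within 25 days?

0.097

te_Task 1 = (8 + 4·12 + 16)/6 = 72/6 = 12; σ²_Task 1 = ((16−8)/6)² = 1.778
te_Task 2 = (4 + 4·6 + 8)/6 = 36/6 = 6; σ²_Task 2 = ((8−4)/6)² = 0.444
te_Task 3 = (9 + 4·13 + 17)/6 = 78/6 = 13; σ²_Task 3 = ((17−9)/6)² = 1.778
te_Task 4 = (1 + 4·2 + 9)/6 = 18/6 = 3; σ²_Task 4 = ((9−1)/6)² = 1.778

Forward pass:
ES_Task 1 = 0; EF_Task 1 = 12
ES_Task 2 = 12; EF_Task 2 = 12+6 = 18
ES_Task 3 = 12; EF_Task 3 = 12+13 = 25
ES_Task 4 = max(EF_Task 2=18, EF_Task 3=25) = 25; EF_Task 4 = 25+3 = 28
Expected project duration μ = 28 days. Critical path: Task 1 → Task 3 → Task 4.

Variance along critical path = 1.778 + 1.778 + 1.778 = 5.333; σ = √5.333 = 2.309 days.
Z = (25 − 28) / 2.309 = -1.299
P(T ≤ 25) = Φ(-1.299) ≈ 0.097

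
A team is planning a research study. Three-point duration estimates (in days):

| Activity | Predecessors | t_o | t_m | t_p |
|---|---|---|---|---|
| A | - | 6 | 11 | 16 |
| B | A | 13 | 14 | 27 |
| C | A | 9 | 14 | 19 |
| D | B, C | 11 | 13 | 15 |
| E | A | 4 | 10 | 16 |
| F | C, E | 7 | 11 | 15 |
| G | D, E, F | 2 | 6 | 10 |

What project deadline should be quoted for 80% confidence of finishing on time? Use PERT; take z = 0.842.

48.7 days

te_A = (6 + 4·11 + 16)/6 = 66/6 = 11; σ²_A = ((16−6)/6)² = 2.778
te_B = (13 + 4·14 + 27)/6 = 96/6 = 16; σ²_B = ((27−13)/6)² = 5.444
te_C = (9 + 4·14 + 19)/6 = 84/6 = 14; σ²_C = ((19−9)/6)² = 2.778
te_D = (11 + 4·13 + 15)/6 = 78/6 = 13; σ²_D = ((15−11)/6)² = 0.444
te_E = (4 + 4·10 + 16)/6 = 60/6 = 10; σ²_E = ((16−4)/6)² = 4.000
te_F = (7 + 4·11 + 15)/6 = 66/6 = 11; σ²_F = ((15−7)/6)² = 1.778
te_G = (2 + 4·6 + 10)/6 = 36/6 = 6; σ²_G = ((10−2)/6)² = 1.778

Forward pass:
ES_A = 0; EF_A = 11
ES_B = 11; EF_B = 11+16 = 27
ES_C = 11; EF_C = 11+14 = 25
ES_D = max(EF_B=27, EF_C=25) = 27; EF_D = 27+13 = 40
ES_E = 11; EF_E = 11+10 = 21
ES_F = max(EF_C=25, EF_E=21) = 25; EF_F = 25+11 = 36
ES_G = max(EF_D=40, EF_E=21, EF_F=36) = 40; EF_G = 40+6 = 46
Expected project duration μ = 46 days. Critical path: A → B → D → G.

Variance along critical path = 2.778 + 5.444 + 0.444 + 1.778 = 10.444; σ = 3.232 days.
D = μ + z·σ = 46 + 0.842·3.232 = 48.7 days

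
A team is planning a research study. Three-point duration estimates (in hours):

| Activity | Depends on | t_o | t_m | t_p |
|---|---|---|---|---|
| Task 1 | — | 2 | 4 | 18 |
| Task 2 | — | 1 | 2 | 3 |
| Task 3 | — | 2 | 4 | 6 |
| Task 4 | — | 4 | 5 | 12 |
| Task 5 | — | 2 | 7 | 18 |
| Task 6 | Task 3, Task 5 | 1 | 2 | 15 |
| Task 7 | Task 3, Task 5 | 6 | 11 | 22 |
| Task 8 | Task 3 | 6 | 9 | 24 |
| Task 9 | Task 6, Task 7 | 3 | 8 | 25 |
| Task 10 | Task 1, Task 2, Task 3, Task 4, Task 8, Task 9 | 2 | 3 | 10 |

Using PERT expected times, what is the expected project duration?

te_Task 1 = (2 + 4·4 + 18)/6 = 36/6 = 6
te_Task 2 = (1 + 4·2 + 3)/6 = 12/6 = 2
te_Task 3 = (2 + 4·4 + 6)/6 = 24/6 = 4
te_Task 4 = (4 + 4·5 + 12)/6 = 36/6 = 6
te_Task 5 = (2 + 4·7 + 18)/6 = 48/6 = 8
te_Task 6 = (1 + 4·2 + 15)/6 = 24/6 = 4
te_Task 7 = (6 + 4·11 + 22)/6 = 72/6 = 12
te_Task 8 = (6 + 4·9 + 24)/6 = 66/6 = 11
te_Task 9 = (3 + 4·8 + 25)/6 = 60/6 = 10
te_Task 10 = (2 + 4·3 + 10)/6 = 24/6 = 4

Forward pass:
ES_Task 1 = 0; EF_Task 1 = 6
ES_Task 2 = 0; EF_Task 2 = 2
ES_Task 3 = 0; EF_Task 3 = 4
ES_Task 4 = 0; EF_Task 4 = 6
ES_Task 5 = 0; EF_Task 5 = 8
ES_Task 6 = max(EF_Task 3=4, EF_Task 5=8) = 8; EF_Task 6 = 8+4 = 12
ES_Task 7 = max(EF_Task 3=4, EF_Task 5=8) = 8; EF_Task 7 = 8+12 = 20
ES_Task 8 = 4; EF_Task 8 = 4+11 = 15
ES_Task 9 = max(EF_Task 6=12, EF_Task 7=20) = 20; EF_Task 9 = 20+10 = 30
ES_Task 10 = max(EF_Task 1=6, EF_Task 2=2, EF_Task 3=4, EF_Task 4=6, EF_Task 8=15, EF_Task 9=30) = 30; EF_Task 10 = 30+4 = 34
Expected project duration μ = 34 hours. Critical path: Task 5 → Task 7 → Task 9 → Task 10.

34 hours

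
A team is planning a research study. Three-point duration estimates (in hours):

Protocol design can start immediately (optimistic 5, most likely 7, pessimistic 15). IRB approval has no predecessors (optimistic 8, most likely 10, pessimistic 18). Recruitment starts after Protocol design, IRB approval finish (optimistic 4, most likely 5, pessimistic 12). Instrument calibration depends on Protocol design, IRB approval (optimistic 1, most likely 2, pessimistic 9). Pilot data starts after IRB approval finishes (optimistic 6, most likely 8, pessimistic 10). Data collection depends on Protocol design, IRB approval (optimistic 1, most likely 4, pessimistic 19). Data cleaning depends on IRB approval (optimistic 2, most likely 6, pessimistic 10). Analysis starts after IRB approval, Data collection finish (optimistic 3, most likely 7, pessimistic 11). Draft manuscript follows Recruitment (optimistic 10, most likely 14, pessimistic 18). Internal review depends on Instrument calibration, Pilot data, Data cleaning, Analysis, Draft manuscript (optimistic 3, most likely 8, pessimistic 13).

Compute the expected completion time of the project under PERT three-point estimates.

te_Protocol design = (5 + 4·7 + 15)/6 = 48/6 = 8
te_IRB approval = (8 + 4·10 + 18)/6 = 66/6 = 11
te_Recruitment = (4 + 4·5 + 12)/6 = 36/6 = 6
te_Instrument calibration = (1 + 4·2 + 9)/6 = 18/6 = 3
te_Pilot data = (6 + 4·8 + 10)/6 = 48/6 = 8
te_Data collection = (1 + 4·4 + 19)/6 = 36/6 = 6
te_Data cleaning = (2 + 4·6 + 10)/6 = 36/6 = 6
te_Analysis = (3 + 4·7 + 11)/6 = 42/6 = 7
te_Draft manuscript = (10 + 4·14 + 18)/6 = 84/6 = 14
te_Internal review = (3 + 4·8 + 13)/6 = 48/6 = 8

Forward pass:
ES_Protocol design = 0; EF_Protocol design = 8
ES_IRB approval = 0; EF_IRB approval = 11
ES_Recruitment = max(EF_Protocol design=8, EF_IRB approval=11) = 11; EF_Recruitment = 11+6 = 17
ES_Instrument calibration = max(EF_Protocol design=8, EF_IRB approval=11) = 11; EF_Instrument calibration = 11+3 = 14
ES_Pilot data = 11; EF_Pilot data = 11+8 = 19
ES_Data collection = max(EF_Protocol design=8, EF_IRB approval=11) = 11; EF_Data collection = 11+6 = 17
ES_Data cleaning = 11; EF_Data cleaning = 11+6 = 17
ES_Analysis = max(EF_IRB approval=11, EF_Data collection=17) = 17; EF_Analysis = 17+7 = 24
ES_Draft manuscript = 17; EF_Draft manuscript = 17+14 = 31
ES_Internal review = max(EF_Instrument calibration=14, EF_Pilot data=19, EF_Data cleaning=17, EF_Analysis=24, EF_Draft manuscript=31) = 31; EF_Internal review = 31+8 = 39
Expected project duration μ = 39 hours. Critical path: IRB approval → Recruitment → Draft manuscript → Internal review.

39 hours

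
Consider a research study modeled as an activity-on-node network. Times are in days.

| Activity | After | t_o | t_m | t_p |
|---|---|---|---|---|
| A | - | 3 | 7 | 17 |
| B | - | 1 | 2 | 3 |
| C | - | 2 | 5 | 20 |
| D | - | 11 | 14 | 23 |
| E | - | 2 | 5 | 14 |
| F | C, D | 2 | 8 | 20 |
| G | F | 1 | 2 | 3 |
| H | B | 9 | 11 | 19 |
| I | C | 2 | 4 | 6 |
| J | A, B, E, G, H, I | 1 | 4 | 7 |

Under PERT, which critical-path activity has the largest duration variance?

te_A = (3 + 4·7 + 17)/6 = 48/6 = 8; σ²_A = ((17−3)/6)² = 5.444
te_B = (1 + 4·2 + 3)/6 = 12/6 = 2; σ²_B = ((3−1)/6)² = 0.111
te_C = (2 + 4·5 + 20)/6 = 42/6 = 7; σ²_C = ((20−2)/6)² = 9.000
te_D = (11 + 4·14 + 23)/6 = 90/6 = 15; σ²_D = ((23−11)/6)² = 4.000
te_E = (2 + 4·5 + 14)/6 = 36/6 = 6; σ²_E = ((14−2)/6)² = 4.000
te_F = (2 + 4·8 + 20)/6 = 54/6 = 9; σ²_F = ((20−2)/6)² = 9.000
te_G = (1 + 4·2 + 3)/6 = 12/6 = 2; σ²_G = ((3−1)/6)² = 0.111
te_H = (9 + 4·11 + 19)/6 = 72/6 = 12; σ²_H = ((19−9)/6)² = 2.778
te_I = (2 + 4·4 + 6)/6 = 24/6 = 4; σ²_I = ((6−2)/6)² = 0.444
te_J = (1 + 4·4 + 7)/6 = 24/6 = 4; σ²_J = ((7−1)/6)² = 1.000

Forward pass:
ES_A = 0; EF_A = 8
ES_B = 0; EF_B = 2
ES_C = 0; EF_C = 7
ES_D = 0; EF_D = 15
ES_E = 0; EF_E = 6
ES_F = max(EF_C=7, EF_D=15) = 15; EF_F = 15+9 = 24
ES_G = 24; EF_G = 24+2 = 26
ES_H = 2; EF_H = 2+12 = 14
ES_I = 7; EF_I = 7+4 = 11
ES_J = max(EF_A=8, EF_B=2, EF_E=6, EF_G=26, EF_H=14, EF_I=11) = 26; EF_J = 26+4 = 30
Expected project duration μ = 30 days. Critical path: D → F → G → J.

Variances on critical path: σ²_D=4.000, σ²_F=9.000, σ²_G=0.111, σ²_J=1.000.
Largest is σ²_F = 9.000.

F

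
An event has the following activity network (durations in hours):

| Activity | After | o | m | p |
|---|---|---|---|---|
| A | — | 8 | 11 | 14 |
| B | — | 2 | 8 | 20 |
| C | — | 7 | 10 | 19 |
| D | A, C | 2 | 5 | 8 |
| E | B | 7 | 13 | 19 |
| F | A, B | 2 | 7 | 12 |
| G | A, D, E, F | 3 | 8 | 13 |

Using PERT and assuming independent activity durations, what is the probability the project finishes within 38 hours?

0.978

te_A = (8 + 4·11 + 14)/6 = 66/6 = 11; σ²_A = ((14−8)/6)² = 1.000
te_B = (2 + 4·8 + 20)/6 = 54/6 = 9; σ²_B = ((20−2)/6)² = 9.000
te_C = (7 + 4·10 + 19)/6 = 66/6 = 11; σ²_C = ((19−7)/6)² = 4.000
te_D = (2 + 4·5 + 8)/6 = 30/6 = 5; σ²_D = ((8−2)/6)² = 1.000
te_E = (7 + 4·13 + 19)/6 = 78/6 = 13; σ²_E = ((19−7)/6)² = 4.000
te_F = (2 + 4·7 + 12)/6 = 42/6 = 7; σ²_F = ((12−2)/6)² = 2.778
te_G = (3 + 4·8 + 13)/6 = 48/6 = 8; σ²_G = ((13−3)/6)² = 2.778

Forward pass:
ES_A = 0; EF_A = 11
ES_B = 0; EF_B = 9
ES_C = 0; EF_C = 11
ES_D = max(EF_A=11, EF_C=11) = 11; EF_D = 11+5 = 16
ES_E = 9; EF_E = 9+13 = 22
ES_F = max(EF_A=11, EF_B=9) = 11; EF_F = 11+7 = 18
ES_G = max(EF_A=11, EF_D=16, EF_E=22, EF_F=18) = 22; EF_G = 22+8 = 30
Expected project duration μ = 30 hours. Critical path: B → E → G.

Variance along critical path = 9.000 + 4.000 + 2.778 = 15.778; σ = √15.778 = 3.972 hours.
Z = (38 − 30) / 3.972 = 2.014
P(T ≤ 38) = Φ(2.014) ≈ 0.978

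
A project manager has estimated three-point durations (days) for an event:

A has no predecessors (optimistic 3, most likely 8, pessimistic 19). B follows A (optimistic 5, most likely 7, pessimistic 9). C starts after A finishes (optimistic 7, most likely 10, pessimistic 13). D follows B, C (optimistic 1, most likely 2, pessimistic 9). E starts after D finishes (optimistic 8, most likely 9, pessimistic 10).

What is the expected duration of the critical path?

31 days

te_A = (3 + 4·8 + 19)/6 = 54/6 = 9
te_B = (5 + 4·7 + 9)/6 = 42/6 = 7
te_C = (7 + 4·10 + 13)/6 = 60/6 = 10
te_D = (1 + 4·2 + 9)/6 = 18/6 = 3
te_E = (8 + 4·9 + 10)/6 = 54/6 = 9

Forward pass:
ES_A = 0; EF_A = 9
ES_B = 9; EF_B = 9+7 = 16
ES_C = 9; EF_C = 9+10 = 19
ES_D = max(EF_B=16, EF_C=19) = 19; EF_D = 19+3 = 22
ES_E = 22; EF_E = 22+9 = 31
Expected project duration μ = 31 days. Critical path: A → C → D → E.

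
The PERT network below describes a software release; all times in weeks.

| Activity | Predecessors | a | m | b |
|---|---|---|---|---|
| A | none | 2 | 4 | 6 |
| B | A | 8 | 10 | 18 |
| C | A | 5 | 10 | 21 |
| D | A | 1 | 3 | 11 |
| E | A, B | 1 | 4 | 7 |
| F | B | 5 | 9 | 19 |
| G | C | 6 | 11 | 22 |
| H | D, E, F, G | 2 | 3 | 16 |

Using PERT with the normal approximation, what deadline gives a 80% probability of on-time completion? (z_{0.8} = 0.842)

te_A = (2 + 4·4 + 6)/6 = 24/6 = 4; σ²_A = ((6−2)/6)² = 0.444
te_B = (8 + 4·10 + 18)/6 = 66/6 = 11; σ²_B = ((18−8)/6)² = 2.778
te_C = (5 + 4·10 + 21)/6 = 66/6 = 11; σ²_C = ((21−5)/6)² = 7.111
te_D = (1 + 4·3 + 11)/6 = 24/6 = 4; σ²_D = ((11−1)/6)² = 2.778
te_E = (1 + 4·4 + 7)/6 = 24/6 = 4; σ²_E = ((7−1)/6)² = 1.000
te_F = (5 + 4·9 + 19)/6 = 60/6 = 10; σ²_F = ((19−5)/6)² = 5.444
te_G = (6 + 4·11 + 22)/6 = 72/6 = 12; σ²_G = ((22−6)/6)² = 7.111
te_H = (2 + 4·3 + 16)/6 = 30/6 = 5; σ²_H = ((16−2)/6)² = 5.444

Forward pass:
ES_A = 0; EF_A = 4
ES_B = 4; EF_B = 4+11 = 15
ES_C = 4; EF_C = 4+11 = 15
ES_D = 4; EF_D = 4+4 = 8
ES_E = max(EF_A=4, EF_B=15) = 15; EF_E = 15+4 = 19
ES_F = 15; EF_F = 15+10 = 25
ES_G = 15; EF_G = 15+12 = 27
ES_H = max(EF_D=8, EF_E=19, EF_F=25, EF_G=27) = 27; EF_H = 27+5 = 32
Expected project duration μ = 32 weeks. Critical path: A → C → G → H.

Variance along critical path = 0.444 + 7.111 + 7.111 + 5.444 = 20.111; σ = 4.485 weeks.
D = μ + z·σ = 32 + 0.842·4.485 = 35.8 weeks

35.8 weeks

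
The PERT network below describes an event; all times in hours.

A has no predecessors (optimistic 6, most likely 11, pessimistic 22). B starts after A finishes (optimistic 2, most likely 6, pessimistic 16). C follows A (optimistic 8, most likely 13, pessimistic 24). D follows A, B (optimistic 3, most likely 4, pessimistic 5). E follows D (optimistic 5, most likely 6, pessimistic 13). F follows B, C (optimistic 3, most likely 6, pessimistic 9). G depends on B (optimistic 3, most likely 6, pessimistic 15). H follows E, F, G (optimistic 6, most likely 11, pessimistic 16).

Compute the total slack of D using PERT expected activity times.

te_A = (6 + 4·11 + 22)/6 = 72/6 = 12
te_B = (2 + 4·6 + 16)/6 = 42/6 = 7
te_C = (8 + 4·13 + 24)/6 = 84/6 = 14
te_D = (3 + 4·4 + 5)/6 = 24/6 = 4
te_E = (5 + 4·6 + 13)/6 = 42/6 = 7
te_F = (3 + 4·6 + 9)/6 = 36/6 = 6
te_G = (3 + 4·6 + 15)/6 = 42/6 = 7
te_H = (6 + 4·11 + 16)/6 = 66/6 = 11

Forward pass:
ES_A = 0; EF_A = 12
ES_B = 12; EF_B = 12+7 = 19
ES_C = 12; EF_C = 12+14 = 26
ES_D = max(EF_A=12, EF_B=19) = 19; EF_D = 19+4 = 23
ES_E = 23; EF_E = 23+7 = 30
ES_F = max(EF_B=19, EF_C=26) = 26; EF_F = 26+6 = 32
ES_G = 19; EF_G = 19+7 = 26
ES_H = max(EF_E=30, EF_F=32, EF_G=26) = 32; EF_H = 32+11 = 43
Expected project duration μ = 43 hours. Critical path: A → C → F → H.

Backward pass:
LF_H = 43; LS_H = 43−11 = 32
LF_G = LS_H = 32; LS_G = 32−7 = 25
LF_F = LS_H = 32; LS_F = 32−6 = 26
LF_E = LS_H = 32; LS_E = 32−7 = 25
LF_D = LS_E = 25; LS_D = 25−4 = 21
LF_C = LS_F = 26; LS_C = 26−14 = 12
LF_B = min(LS_D=21, LS_F=26, LS_G=25) = 21; LS_B = 21−7 = 14
LF_A = min(LS_B=14, LS_C=12, LS_D=21) = 12; LS_A = 12−12 = 0
Slack_D = LS_D − ES_D = 21 − 19 = 2

2 hours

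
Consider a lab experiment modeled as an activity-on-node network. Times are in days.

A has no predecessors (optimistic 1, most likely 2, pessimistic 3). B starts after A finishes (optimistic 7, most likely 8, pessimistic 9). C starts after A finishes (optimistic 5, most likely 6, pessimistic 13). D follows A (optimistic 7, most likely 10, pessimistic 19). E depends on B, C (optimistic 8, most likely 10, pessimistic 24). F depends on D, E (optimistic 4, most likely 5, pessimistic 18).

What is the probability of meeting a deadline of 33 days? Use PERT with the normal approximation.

0.868

te_A = (1 + 4·2 + 3)/6 = 12/6 = 2; σ²_A = ((3−1)/6)² = 0.111
te_B = (7 + 4·8 + 9)/6 = 48/6 = 8; σ²_B = ((9−7)/6)² = 0.111
te_C = (5 + 4·6 + 13)/6 = 42/6 = 7; σ²_C = ((13−5)/6)² = 1.778
te_D = (7 + 4·10 + 19)/6 = 66/6 = 11; σ²_D = ((19−7)/6)² = 4.000
te_E = (8 + 4·10 + 24)/6 = 72/6 = 12; σ²_E = ((24−8)/6)² = 7.111
te_F = (4 + 4·5 + 18)/6 = 42/6 = 7; σ²_F = ((18−4)/6)² = 5.444

Forward pass:
ES_A = 0; EF_A = 2
ES_B = 2; EF_B = 2+8 = 10
ES_C = 2; EF_C = 2+7 = 9
ES_D = 2; EF_D = 2+11 = 13
ES_E = max(EF_B=10, EF_C=9) = 10; EF_E = 10+12 = 22
ES_F = max(EF_D=13, EF_E=22) = 22; EF_F = 22+7 = 29
Expected project duration μ = 29 days. Critical path: A → B → E → F.

Variance along critical path = 0.111 + 0.111 + 7.111 + 5.444 = 12.778; σ = √12.778 = 3.575 days.
Z = (33 − 29) / 3.575 = 1.119
P(T ≤ 33) = Φ(1.119) ≈ 0.868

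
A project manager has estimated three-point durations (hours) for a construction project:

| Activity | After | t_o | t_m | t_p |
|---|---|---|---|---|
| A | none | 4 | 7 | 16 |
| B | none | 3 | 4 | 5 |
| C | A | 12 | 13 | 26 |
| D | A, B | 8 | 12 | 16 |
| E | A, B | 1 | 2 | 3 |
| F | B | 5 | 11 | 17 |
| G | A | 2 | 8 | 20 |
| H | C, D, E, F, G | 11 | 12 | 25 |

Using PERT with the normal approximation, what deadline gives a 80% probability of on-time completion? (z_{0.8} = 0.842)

te_A = (4 + 4·7 + 16)/6 = 48/6 = 8; σ²_A = ((16−4)/6)² = 4.000
te_B = (3 + 4·4 + 5)/6 = 24/6 = 4; σ²_B = ((5−3)/6)² = 0.111
te_C = (12 + 4·13 + 26)/6 = 90/6 = 15; σ²_C = ((26−12)/6)² = 5.444
te_D = (8 + 4·12 + 16)/6 = 72/6 = 12; σ²_D = ((16−8)/6)² = 1.778
te_E = (1 + 4·2 + 3)/6 = 12/6 = 2; σ²_E = ((3−1)/6)² = 0.111
te_F = (5 + 4·11 + 17)/6 = 66/6 = 11; σ²_F = ((17−5)/6)² = 4.000
te_G = (2 + 4·8 + 20)/6 = 54/6 = 9; σ²_G = ((20−2)/6)² = 9.000
te_H = (11 + 4·12 + 25)/6 = 84/6 = 14; σ²_H = ((25−11)/6)² = 5.444

Forward pass:
ES_A = 0; EF_A = 8
ES_B = 0; EF_B = 4
ES_C = 8; EF_C = 8+15 = 23
ES_D = max(EF_A=8, EF_B=4) = 8; EF_D = 8+12 = 20
ES_E = max(EF_A=8, EF_B=4) = 8; EF_E = 8+2 = 10
ES_F = 4; EF_F = 4+11 = 15
ES_G = 8; EF_G = 8+9 = 17
ES_H = max(EF_C=23, EF_D=20, EF_E=10, EF_F=15, EF_G=17) = 23; EF_H = 23+14 = 37
Expected project duration μ = 37 hours. Critical path: A → C → H.

Variance along critical path = 4.000 + 5.444 + 5.444 = 14.889; σ = 3.859 hours.
D = μ + z·σ = 37 + 0.842·3.859 = 40.2 hours

40.2 hours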